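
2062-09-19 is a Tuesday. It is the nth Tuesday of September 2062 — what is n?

Day 19 falls in week ⌈19/7⌉ of the month.
Days 1–7 hold the 1st Tuesday, 8–14 the 2nd, 15–21 the 3rd, 22–28 the 4th, 29–31 the 5th.
19 is in the range for the 3rd.

3rd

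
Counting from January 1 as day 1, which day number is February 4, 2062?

35

Days in months before February: 31 = 31.
Plus 4 days into February → day 35.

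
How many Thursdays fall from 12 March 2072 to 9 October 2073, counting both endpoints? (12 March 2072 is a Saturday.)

82

12 March 2072 is a Saturday; the first Thursday on or after it is 17 March 2072 (5 days later).
From 17 March 2072 to 9 October 2073: 289 + 282 = 571 days (rest of 2072, to 9 October 2073 in 2073).
571 ÷ 7 = 81 full weeks with remainder 4, so 81 more Thursdays after the first → 82.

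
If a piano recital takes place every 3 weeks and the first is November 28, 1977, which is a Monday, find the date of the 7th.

The 7th occurrence is 6 intervals after the first: 6 × 21 = 126 days after November 28, 1977.
November has 30 days — 2 days to the end of November leaves 124.
December has 31 days (93 left).
January has 31 days (62 left).
February has 28 days (34 left).
March has 31 days (3 left).
3 days into April → April 3, 1978.

April 3, 1978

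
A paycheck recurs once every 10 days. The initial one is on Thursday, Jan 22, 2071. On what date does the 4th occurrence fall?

Feb 21, 2071

The 4th occurrence is 3 intervals after the first: 3 × 10 = 30 days after Jan 22, 2071.
Jan has 31 days — 9 days to the end of Jan leaves 21.
21 days into Feb → Feb 21, 2071.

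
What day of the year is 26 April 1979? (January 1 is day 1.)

Days in months before April: 31 + 28 + 31 = 90.
Plus 26 days into April → day 116.

116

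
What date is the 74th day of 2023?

January has 31 days (74 − 31 = 43 remain).
February has 28 days (43 − 28 = 15 remain).
15 into March → March 15.

2023-03-15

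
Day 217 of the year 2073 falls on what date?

2073-08-05

January has 31 days (217 − 31 = 186 remain).
February has 28 days (186 − 28 = 158 remain).
March has 31 days (158 − 31 = 127 remain).
April has 30 days (127 − 30 = 97 remain).
May has 31 days (97 − 31 = 66 remain).
June has 30 days (66 − 30 = 36 remain).
July has 31 days (36 − 31 = 5 remain).
5 into August → August 5.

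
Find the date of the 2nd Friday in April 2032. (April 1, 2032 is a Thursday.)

April 9, 2032

April 2032 begins on a Thursday, so the first Friday is April 2 (1 day later).
The 2nd Friday is 1 weeks later: 2 + 7 = 9.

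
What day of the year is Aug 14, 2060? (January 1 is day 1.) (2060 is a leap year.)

227

Days in months before Aug: 31 + 29 + 31 + 30 + 31 + 30 + 31 = 213.
Plus 14 days into Aug → day 227.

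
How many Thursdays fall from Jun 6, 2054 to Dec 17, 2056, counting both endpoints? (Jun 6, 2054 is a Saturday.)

Jun 6, 2054 is a Saturday; the first Thursday on or after it is Jun 11, 2054 (5 days later).
From Jun 11, 2054 to Dec 17, 2056: 203 + 365 + 352 = 920 days (rest of 2054, 2055, to Dec 17, 2056 in 2056).
920 ÷ 7 = 131 full weeks with remainder 3, so 131 more Thursdays after the first → 132.

132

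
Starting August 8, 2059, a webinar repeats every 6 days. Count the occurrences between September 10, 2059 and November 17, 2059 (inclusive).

Occurrences land 6·i days after August 8, 2059 for i = 0, 1, 2, …
September 10, 2059 is 33 days after the start; 33 ÷ 6 = 5 remainder 3; since the remainder is 3, round up to i = 6. First occurrence in the window: #7 on September 13, 2059 (6×6 = 36 days in).
November 17, 2059 is 101 days after the start; 101 ÷ 6 = 16 remainder 5. Last occurrence in the window: #17 on November 12, 2059.
Occurrences #7 through #17: 11 in total.

11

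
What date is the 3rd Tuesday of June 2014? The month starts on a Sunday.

2014-06-17

June 2014 begins on a Sunday, so the first Tuesday is June 3 (2 days later).
The 3rd Tuesday is 2 weeks later: 3 + 14 = 17.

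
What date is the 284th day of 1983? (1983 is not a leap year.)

11 October 1983

January has 31 days (284 − 31 = 253 remain).
February has 28 days (253 − 28 = 225 remain).
March has 31 days (225 − 31 = 194 remain).
April has 30 days (194 − 30 = 164 remain).
May has 31 days (164 − 31 = 133 remain).
June has 30 days (133 − 30 = 103 remain).
July has 31 days (103 − 31 = 72 remain).
August has 31 days (72 − 31 = 41 remain).
September has 30 days (41 − 30 = 11 remain).
11 into October → October 11.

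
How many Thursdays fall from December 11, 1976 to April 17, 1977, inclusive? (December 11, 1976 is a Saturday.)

December 11, 1976 is a Saturday; the first Thursday on or after it is December 16, 1976 (5 days later).
From December 16, 1976 to April 17, 1977: 15 + 31 + 28 + 31 + 17 = 122 days (rest of December, January, February, March, April).
122 ÷ 7 = 17 full weeks with remainder 3, so 17 more Thursdays after the first → 18.

18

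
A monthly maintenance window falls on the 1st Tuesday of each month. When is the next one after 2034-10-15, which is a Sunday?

2034-11-07

October 2034 starts on a Sunday, so its 1st Tuesday is 2034-10-03 (2 days in).
That is not after 2034-10-15, so look at November 2034.
November 2034 starts on a Wednesday, so its 1st Tuesday is 2034-11-07 (6 days in).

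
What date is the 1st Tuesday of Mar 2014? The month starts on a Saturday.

Mar 4, 2014

Mar 2014 begins on a Saturday, so the first Tuesday is Mar 4 (3 days later).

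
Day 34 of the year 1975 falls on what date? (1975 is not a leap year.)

1975-02-03

January has 31 days (34 − 31 = 3 remain).
3 into February → February 3.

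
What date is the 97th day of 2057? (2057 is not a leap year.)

January has 31 days (97 − 31 = 66 remain).
February has 28 days (66 − 28 = 38 remain).
March has 31 days (38 − 31 = 7 remain).
7 into April → April 7.

April 7, 2057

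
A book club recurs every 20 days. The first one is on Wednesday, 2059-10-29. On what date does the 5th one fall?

2060-01-17

The 5th occurrence is 4 intervals after the first: 4 × 20 = 80 days after 2059-10-29.
October has 31 days — 2 days to the end of October leaves 78.
November has 30 days (48 left).
December has 31 days (17 left).
17 days into January → 2060-01-17.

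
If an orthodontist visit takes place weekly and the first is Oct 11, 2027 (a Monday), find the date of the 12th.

The 12th occurrence is 11 intervals after the first: 11 × 7 = 77 days after Oct 11, 2027.
Oct has 31 days — 20 days to the end of Oct leaves 57.
Nov has 30 days (27 left).
27 days into Dec → Dec 27, 2027.

Dec 27, 2027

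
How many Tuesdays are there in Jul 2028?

Jul 1, 2028 is a Saturday; the first Tuesday on or after it is Jul 4, 2028 (3 days later).
From Jul 4, 2028 to Jul 31, 2028 is 31 − 4 = 27 days.
27 ÷ 7 = 3 full weeks with remainder 6, so 3 more Tuesdays after the first → 4.

4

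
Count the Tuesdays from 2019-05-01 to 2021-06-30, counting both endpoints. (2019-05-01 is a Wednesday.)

2019-05-01 is a Wednesday; the first Tuesday on or after it is 2019-05-07 (6 days later).
From 2019-05-07 to 2021-06-30: 238 + 366 + 181 = 785 days (rest of 2019, 2020, to 2021-06-30 in 2021).
785 ÷ 7 = 112 full weeks with remainder 1, so 112 more Tuesdays after the first → 113.

113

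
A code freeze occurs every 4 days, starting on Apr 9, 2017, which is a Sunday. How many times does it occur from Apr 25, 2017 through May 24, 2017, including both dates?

8

Occurrences land 4·i days after Apr 9, 2017 for i = 0, 1, 2, …
Apr 25, 2017 is 16 days after the start; 16 ÷ 4 = 4 remainder 0. First occurrence in the window: #5 on Apr 25, 2017 (4×4 = 16 days in).
May 24, 2017 is 45 days after the start; 45 ÷ 4 = 11 remainder 1. Last occurrence in the window: #12 on May 23, 2017.
Occurrences #5 through #12: 8 in total.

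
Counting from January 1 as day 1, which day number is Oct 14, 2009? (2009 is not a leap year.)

Days in months before Oct: 31 + 28 + 31 + 30 + 31 + 30 + 31 + 31 + 30 = 273.
Plus 14 days into Oct → day 287.

287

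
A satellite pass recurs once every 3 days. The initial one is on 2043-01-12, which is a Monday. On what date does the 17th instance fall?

2043-03-01

The 17th occurrence is 16 intervals after the first: 16 × 3 = 48 days after 2043-01-12.
January has 31 days — 19 days to the end of January leaves 29.
February has 28 days (1 left).
1 day into March → 2043-03-01.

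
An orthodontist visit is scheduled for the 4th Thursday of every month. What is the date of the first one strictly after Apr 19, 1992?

Apr 1992 starts on a Wednesday; its first Thursday is the 2nd, so the 4th Thursday is the 23rd — Apr 23, 1992.
Apr 23, 1992 is after Apr 19, 1992, so that is the next one.

Apr 23, 1992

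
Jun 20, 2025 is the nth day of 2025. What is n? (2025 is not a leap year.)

Days in months before Jun: 31 + 28 + 31 + 30 + 31 = 151.
Plus 20 days into Jun → day 171.

171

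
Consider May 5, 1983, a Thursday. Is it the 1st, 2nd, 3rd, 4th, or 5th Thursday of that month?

Day 5 falls in week ⌈5/7⌉ of the month.
Days 1–7 hold the 1st Thursday, 8–14 the 2nd, 15–21 the 3rd, 22–28 the 4th, 29–31 the 5th.
5 is in the range for the 1st.

1st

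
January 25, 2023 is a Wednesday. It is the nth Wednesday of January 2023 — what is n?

Day 25 falls in week ⌈25/7⌉ of the month.
Days 1–7 hold the 1st Wednesday, 8–14 the 2nd, 15–21 the 3rd, 22–28 the 4th, 29–31 the 5th.
25 is in the range for the 4th.

4th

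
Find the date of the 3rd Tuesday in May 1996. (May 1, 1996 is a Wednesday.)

21 May 1996

May 1996 begins on a Wednesday, so the first Tuesday is May 7 (6 days later).
The 3rd Tuesday is 2 weeks later: 7 + 14 = 21.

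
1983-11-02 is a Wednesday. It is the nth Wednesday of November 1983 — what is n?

1st

Day 2 falls in week ⌈2/7⌉ of the month.
Days 1–7 hold the 1st Wednesday, 8–14 the 2nd, 15–21 the 3rd, 22–28 the 4th, 29–31 the 5th.
2 is in the range for the 1st.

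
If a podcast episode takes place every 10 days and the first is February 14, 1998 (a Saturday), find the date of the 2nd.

February 24, 1998

The 2nd occurrence is 1 interval after the first: 1 × 10 = 10 days after February 14, 1998.
10 days later is February 24, 1998.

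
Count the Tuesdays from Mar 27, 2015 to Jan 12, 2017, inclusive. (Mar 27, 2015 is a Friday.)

Mar 27, 2015 is a Friday; the first Tuesday on or after it is Mar 31, 2015 (4 days later).
From Mar 31, 2015 to Jan 12, 2017: 275 + 366 + 12 = 653 days (rest of 2015, 2016, to Jan 12, 2017 in 2017).
653 ÷ 7 = 93 full weeks with remainder 2, so 93 more Tuesdays after the first → 94.

94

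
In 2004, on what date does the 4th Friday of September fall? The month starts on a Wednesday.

September 24, 2004

September 2004 begins on a Wednesday, so the first Friday is September 3 (2 days later).
The 4th Friday is 3 weeks later: 3 + 21 = 24.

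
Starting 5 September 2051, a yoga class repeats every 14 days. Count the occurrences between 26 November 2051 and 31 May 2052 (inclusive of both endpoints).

Occurrences land 14·i days after 5 September 2051 for i = 0, 1, 2, …
26 November 2051 is 82 days after the start; 82 ÷ 14 = 5 remainder 12; since the remainder is 12, round up to i = 6. First occurrence in the window: #7 on 28 November 2051 (6×14 = 84 days in).
31 May 2052 is 269 days after the start; 269 ÷ 14 = 19 remainder 3. Last occurrence in the window: #20 on 28 May 2052.
Occurrences #7 through #20: 14 in total.

14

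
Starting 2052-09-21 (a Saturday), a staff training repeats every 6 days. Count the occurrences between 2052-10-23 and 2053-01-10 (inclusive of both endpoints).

13

Occurrences land 6·i days after 2052-09-21 for i = 0, 1, 2, …
2052-10-23 is 32 days after the start; 32 ÷ 6 = 5 remainder 2; since the remainder is 2, round up to i = 6. First occurrence in the window: #7 on 2052-10-27 (6×6 = 36 days in).
2053-01-10 is 111 days after the start; 111 ÷ 6 = 18 remainder 3. Last occurrence in the window: #19 on 2053-01-07.
Occurrences #7 through #19: 13 in total.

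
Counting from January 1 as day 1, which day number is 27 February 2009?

58

Days in months before February: 31 = 31.
Plus 27 days into February → day 58.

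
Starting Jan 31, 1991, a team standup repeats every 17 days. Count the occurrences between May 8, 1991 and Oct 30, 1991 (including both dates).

Occurrences land 17·i days after Jan 31, 1991 for i = 0, 1, 2, …
May 8, 1991 is 97 days after the start; 97 ÷ 17 = 5 remainder 12; since the remainder is 12, round up to i = 6. First occurrence in the window: #7 on May 13, 1991 (6×17 = 102 days in).
Oct 30, 1991 is 272 days after the start; 272 ÷ 17 = 16 remainder 0. Last occurrence in the window: #17 on Oct 30, 1991.
Occurrences #7 through #17: 11 in total.

11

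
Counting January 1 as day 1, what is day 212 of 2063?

January has 31 days (212 − 31 = 181 remain).
February has 28 days (181 − 28 = 153 remain).
March has 31 days (153 − 31 = 122 remain).
April has 30 days (122 − 30 = 92 remain).
May has 31 days (92 − 31 = 61 remain).
June has 30 days (61 − 30 = 31 remain).
31 into July → July 31.

July 31, 2063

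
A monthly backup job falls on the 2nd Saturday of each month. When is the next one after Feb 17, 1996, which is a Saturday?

Mar 9, 1996

Feb 1996 starts on a Thursday; its first Saturday is the 3rd, so the 2nd Saturday is the 10th — Feb 10, 1996.
That is not after Feb 17, 1996, so look at Mar 1996.
Mar 1996 starts on a Friday; its first Saturday is the 2nd, so the 2nd Saturday is the 9th — Mar 9, 1996.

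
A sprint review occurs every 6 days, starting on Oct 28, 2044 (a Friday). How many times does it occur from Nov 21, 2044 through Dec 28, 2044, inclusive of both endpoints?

Occurrences land 6·i days after Oct 28, 2044 for i = 0, 1, 2, …
Nov 21, 2044 is 24 days after the start; 24 ÷ 6 = 4 remainder 0. First occurrence in the window: #5 on Nov 21, 2044 (4×6 = 24 days in).
Dec 28, 2044 is 61 days after the start; 61 ÷ 6 = 10 remainder 1. Last occurrence in the window: #11 on Dec 27, 2044.
Occurrences #5 through #11: 7 in total.

7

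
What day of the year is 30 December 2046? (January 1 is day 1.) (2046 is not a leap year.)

Days in months before December: 31 + 28 + 31 + 30 + 31 + 30 + 31 + 31 + 30 + 31 + 30 = 334.
Plus 30 days into December → day 364.

364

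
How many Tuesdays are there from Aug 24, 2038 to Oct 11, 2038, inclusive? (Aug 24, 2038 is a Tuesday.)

Aug 24, 2038 is a Tuesday; the first Tuesday on or after it is Aug 24, 2038.
From Aug 24, 2038 to Oct 11, 2038: 7 + 30 + 11 = 48 days (rest of Aug, Sep, Oct).
48 ÷ 7 = 6 full weeks with remainder 6, so 6 more Tuesdays after the first → 7.

7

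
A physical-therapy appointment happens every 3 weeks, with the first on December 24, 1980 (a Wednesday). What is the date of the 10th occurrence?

July 1, 1981

The 10th occurrence is 9 intervals after the first: 9 × 21 = 189 days after December 24, 1980.
December has 31 days — 7 days to the end of December leaves 182.
January has 31 days (151 left).
February has 28 days (123 left).
March has 31 days (92 left).
April has 30 days (62 left).
May has 31 days (31 left).
June has 30 days (1 left).
1 day into July → July 1, 1981.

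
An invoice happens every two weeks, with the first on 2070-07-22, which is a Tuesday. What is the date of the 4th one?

2070-09-02

The 4th occurrence is 3 intervals after the first: 3 × 14 = 42 days after 2070-07-22.
July has 31 days — 9 days to the end of July leaves 33.
August has 31 days (2 left).
2 days into September → 2070-09-02.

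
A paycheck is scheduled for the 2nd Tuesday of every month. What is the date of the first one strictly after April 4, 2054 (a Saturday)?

April 2054 starts on a Wednesday; its first Tuesday is the 7th, so the 2nd Tuesday is the 14th — April 14, 2054.
April 14, 2054 is after April 4, 2054, so that is the next one.

April 14, 2054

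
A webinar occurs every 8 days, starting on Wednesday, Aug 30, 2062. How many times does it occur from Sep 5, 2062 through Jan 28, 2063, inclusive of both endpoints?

Occurrences land 8·i days after Aug 30, 2062 for i = 0, 1, 2, …
Sep 5, 2062 is 6 days after the start; 6 ÷ 8 = 0 remainder 6; since the remainder is 6, round up to i = 1. First occurrence in the window: #2 on Sep 7, 2062 (1×8 = 8 days in).
Jan 28, 2063 is 151 days after the start; 151 ÷ 8 = 18 remainder 7. Last occurrence in the window: #19 on Jan 21, 2063.
Occurrences #2 through #19: 18 in total.

18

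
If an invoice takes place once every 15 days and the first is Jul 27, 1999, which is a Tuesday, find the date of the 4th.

The 4th occurrence is 3 intervals after the first: 3 × 15 = 45 days after Jul 27, 1999.
Jul has 31 days — 4 days to the end of Jul leaves 41.
Aug has 31 days (10 left).
10 days into Sep → Sep 10, 1999.

Sep 10, 1999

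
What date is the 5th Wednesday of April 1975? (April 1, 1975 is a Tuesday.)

April 30, 1975

April 1975 begins on a Tuesday, so the first Wednesday is April 2 (1 day later).
The 5th Wednesday is 4 weeks later: 2 + 28 = 30.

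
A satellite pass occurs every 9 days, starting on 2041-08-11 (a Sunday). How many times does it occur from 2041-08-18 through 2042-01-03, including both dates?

16

Occurrences land 9·i days after 2041-08-11 for i = 0, 1, 2, …
2041-08-18 is 7 days after the start; 7 ÷ 9 = 0 remainder 7; since the remainder is 7, round up to i = 1. First occurrence in the window: #2 on 2041-08-20 (1×9 = 9 days in).
2042-01-03 is 145 days after the start; 145 ÷ 9 = 16 remainder 1. Last occurrence in the window: #17 on 2042-01-02.
Occurrences #2 through #17: 16 in total.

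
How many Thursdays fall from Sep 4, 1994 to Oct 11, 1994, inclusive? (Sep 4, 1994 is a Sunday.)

5

Sep 4, 1994 is a Sunday; the first Thursday on or after it is Sep 8, 1994 (4 days later).
From Sep 8, 1994 to Oct 11, 1994: 22 + 11 = 33 days (rest of Sep, Oct).
33 ÷ 7 = 4 full weeks with remainder 5, so 4 more Thursdays after the first → 5.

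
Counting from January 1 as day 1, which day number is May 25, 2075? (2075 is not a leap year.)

Days in months before May: 31 + 28 + 31 + 30 = 120.
Plus 25 days into May → day 145.

145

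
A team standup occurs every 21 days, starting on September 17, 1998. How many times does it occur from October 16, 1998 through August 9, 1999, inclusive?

Occurrences land 21·i days after September 17, 1998 for i = 0, 1, 2, …
October 16, 1998 is 29 days after the start; 29 ÷ 21 = 1 remainder 8; since the remainder is 8, round up to i = 2. First occurrence in the window: #3 on October 29, 1998 (2×21 = 42 days in).
August 9, 1999 is 326 days after the start; 326 ÷ 21 = 15 remainder 11. Last occurrence in the window: #16 on July 29, 1999.
Occurrences #3 through #16: 14 in total.

14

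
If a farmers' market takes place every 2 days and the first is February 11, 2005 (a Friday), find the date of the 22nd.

The 22nd occurrence is 21 intervals after the first: 21 × 2 = 42 days after February 11, 2005.
February has 28 days — 17 days to the end of February leaves 25.
25 days into March → March 25, 2005.

March 25, 2005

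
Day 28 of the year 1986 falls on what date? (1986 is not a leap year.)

28 into January → January 28.

January 28, 1986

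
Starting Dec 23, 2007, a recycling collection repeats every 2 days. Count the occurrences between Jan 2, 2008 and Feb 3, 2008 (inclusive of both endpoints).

17

Occurrences land 2·i days after Dec 23, 2007 for i = 0, 1, 2, …
Jan 2, 2008 is 10 days after the start; 10 ÷ 2 = 5 remainder 0. First occurrence in the window: #6 on Jan 2, 2008 (5×2 = 10 days in).
Feb 3, 2008 is 42 days after the start; 42 ÷ 2 = 21 remainder 0. Last occurrence in the window: #22 on Feb 3, 2008.
Occurrences #6 through #22: 17 in total.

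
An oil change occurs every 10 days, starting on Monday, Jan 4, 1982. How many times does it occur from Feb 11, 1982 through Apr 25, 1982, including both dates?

Occurrences land 10·i days after Jan 4, 1982 for i = 0, 1, 2, …
Feb 11, 1982 is 38 days after the start; 38 ÷ 10 = 3 remainder 8; since the remainder is 8, round up to i = 4. First occurrence in the window: #5 on Feb 13, 1982 (4×10 = 40 days in).
Apr 25, 1982 is 111 days after the start; 111 ÷ 10 = 11 remainder 1. Last occurrence in the window: #12 on Apr 24, 1982.
Occurrences #5 through #12: 8 in total.

8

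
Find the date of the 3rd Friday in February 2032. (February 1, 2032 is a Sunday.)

February 2032 begins on a Sunday, so the first Friday is February 6 (5 days later).
The 3rd Friday is 2 weeks later: 6 + 14 = 20.

20 February 2032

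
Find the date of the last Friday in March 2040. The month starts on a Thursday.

March 30, 2040

March 2040 begins on a Thursday, so the first Friday is March 2 (1 day later).
March 2040 has 31 days. Adding weeks: 2, 9, 16, 23, 30 — the last one ≤ 31 is the 30th.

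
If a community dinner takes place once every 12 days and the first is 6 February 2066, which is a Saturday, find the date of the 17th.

17 August 2066

The 17th occurrence is 16 intervals after the first: 16 × 12 = 192 days after 6 February 2066.
February has 28 days — 22 days to the end of February leaves 170.
March has 31 days (139 left).
April has 30 days (109 left).
May has 31 days (78 left).
June has 30 days (48 left).
July has 31 days (17 left).
17 days into August → 17 August 2066.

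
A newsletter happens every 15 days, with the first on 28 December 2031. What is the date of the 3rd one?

The 3rd occurrence is 2 intervals after the first: 2 × 15 = 30 days after 28 December 2031.
December has 31 days — 3 days to the end of December leaves 27.
27 days into January → 27 January 2032.

27 January 2032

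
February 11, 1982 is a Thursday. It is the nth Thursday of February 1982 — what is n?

2nd

Day 11 falls in week ⌈11/7⌉ of the month.
Days 1–7 hold the 1st Thursday, 8–14 the 2nd, 15–21 the 3rd, 22–28 the 4th, 29–31 the 5th.
11 is in the range for the 2nd.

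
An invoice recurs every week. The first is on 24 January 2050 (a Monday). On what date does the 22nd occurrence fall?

20 June 2050

The 22nd occurrence is 21 intervals after the first: 21 × 7 = 147 days after 24 January 2050.
January has 31 days — 7 days to the end of January leaves 140.
February has 28 days (112 left).
March has 31 days (81 left).
April has 30 days (51 left).
May has 31 days (20 left).
20 days into June → 20 June 2050.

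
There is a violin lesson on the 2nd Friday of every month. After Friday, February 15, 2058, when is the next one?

March 8, 2058

February 2058 starts on a Friday; its first Friday is the 1st, so the 2nd Friday is the 8th — February 8, 2058.
That is not after February 15, 2058, so look at March 2058.
March 2058 starts on a Friday; its first Friday is the 1st, so the 2nd Friday is the 8th — March 8, 2058.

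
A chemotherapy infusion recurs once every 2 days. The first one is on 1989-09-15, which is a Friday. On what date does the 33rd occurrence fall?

1989-11-18

The 33rd occurrence is 32 intervals after the first: 32 × 2 = 64 days after 1989-09-15.
September has 30 days — 15 days to the end of September leaves 49.
October has 31 days (18 left).
18 days into November → 1989-11-18.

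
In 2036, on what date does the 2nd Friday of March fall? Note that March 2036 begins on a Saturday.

2036-03-14

March 2036 begins on a Saturday, so the first Friday is March 7 (6 days later).
The 2nd Friday is 1 weeks later: 7 + 7 = 14.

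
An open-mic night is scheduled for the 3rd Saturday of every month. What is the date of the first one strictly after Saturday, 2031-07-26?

2031-08-16

July 2031 starts on a Tuesday; its first Saturday is the 5th, so the 3rd Saturday is the 19th — 2031-07-19.
That is not after 2031-07-26, so look at August 2031.
August 2031 starts on a Friday; its first Saturday is the 2nd, so the 3rd Saturday is the 16th — 2031-08-16.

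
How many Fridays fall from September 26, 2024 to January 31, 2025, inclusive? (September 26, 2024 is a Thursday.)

September 26, 2024 is a Thursday; the first Friday on or after it is September 27, 2024 (1 day later).
From September 27, 2024 to January 31, 2025: 3 + 31 + 30 + 31 + 31 = 126 days (rest of September, October, November, December, January).
126 ÷ 7 = 18 full weeks with remainder 0, so 18 more Fridays after the first → 19.

19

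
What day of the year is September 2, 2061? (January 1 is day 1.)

245

Days in months before September: 31 + 28 + 31 + 30 + 31 + 30 + 31 + 31 = 243.
Plus 2 days into September → day 245.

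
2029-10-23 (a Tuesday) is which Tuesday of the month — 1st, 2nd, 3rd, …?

4th

Day 23 falls in week ⌈23/7⌉ of the month.
Days 1–7 hold the 1st Tuesday, 8–14 the 2nd, 15–21 the 3rd, 22–28 the 4th, 29–31 the 5th.
23 is in the range for the 4th.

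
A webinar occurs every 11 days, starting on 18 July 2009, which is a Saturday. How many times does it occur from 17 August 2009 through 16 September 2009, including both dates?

3

Occurrences land 11·i days after 18 July 2009 for i = 0, 1, 2, …
17 August 2009 is 30 days after the start; 30 ÷ 11 = 2 remainder 8; since the remainder is 8, round up to i = 3. First occurrence in the window: #4 on 20 August 2009 (3×11 = 33 days in).
16 September 2009 is 60 days after the start; 60 ÷ 11 = 5 remainder 5. Last occurrence in the window: #6 on 11 September 2009.
Occurrences #4 through #6: 3 in total.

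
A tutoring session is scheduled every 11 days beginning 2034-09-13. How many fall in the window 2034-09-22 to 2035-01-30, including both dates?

12

Occurrences land 11·i days after 2034-09-13 for i = 0, 1, 2, …
2034-09-22 is 9 days after the start; 9 ÷ 11 = 0 remainder 9; since the remainder is 9, round up to i = 1. First occurrence in the window: #2 on 2034-09-24 (1×11 = 11 days in).
2035-01-30 is 139 days after the start; 139 ÷ 11 = 12 remainder 7. Last occurrence in the window: #13 on 2035-01-23.
Occurrences #2 through #13: 12 in total.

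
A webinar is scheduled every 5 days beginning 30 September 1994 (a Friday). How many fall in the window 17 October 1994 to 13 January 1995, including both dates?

Occurrences land 5·i days after 30 September 1994 for i = 0, 1, 2, …
17 October 1994 is 17 days after the start; 17 ÷ 5 = 3 remainder 2; since the remainder is 2, round up to i = 4. First occurrence in the window: #5 on 20 October 1994 (4×5 = 20 days in).
13 January 1995 is 105 days after the start; 105 ÷ 5 = 21 remainder 0. Last occurrence in the window: #22 on 13 January 1995.
Occurrences #5 through #22: 18 in total.

18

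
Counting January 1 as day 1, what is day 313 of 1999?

Nov 9, 1999

Jan has 31 days (313 − 31 = 282 remain).
Feb has 28 days (282 − 28 = 254 remain).
Mar has 31 days (254 − 31 = 223 remain).
Apr has 30 days (223 − 30 = 193 remain).
May has 31 days (193 − 31 = 162 remain).
Jun has 30 days (162 − 30 = 132 remain).
Jul has 31 days (132 − 31 = 101 remain).
Aug has 31 days (101 − 31 = 70 remain).
Sep has 30 days (70 − 30 = 40 remain).
Oct has 31 days (40 − 31 = 9 remain).
9 into Nov → Nov 9.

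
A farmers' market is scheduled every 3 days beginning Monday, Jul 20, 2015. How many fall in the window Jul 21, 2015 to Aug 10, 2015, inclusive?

7

Occurrences land 3·i days after Jul 20, 2015 for i = 0, 1, 2, …
Jul 21, 2015 is 1 day after the start; 1 ÷ 3 = 0 remainder 1; since the remainder is 1, round up to i = 1. First occurrence in the window: #2 on Jul 23, 2015 (1×3 = 3 days in).
Aug 10, 2015 is 21 days after the start; 21 ÷ 3 = 7 remainder 0. Last occurrence in the window: #8 on Aug 10, 2015.
Occurrences #2 through #8: 7 in total.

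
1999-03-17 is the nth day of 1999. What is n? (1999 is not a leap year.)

76

Days in months before March: 31 + 28 = 59.
Plus 17 days into March → day 76.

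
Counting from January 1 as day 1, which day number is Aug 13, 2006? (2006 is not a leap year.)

Days in months before Aug: 31 + 28 + 31 + 30 + 31 + 30 + 31 = 212.
Plus 13 days into Aug → day 225.

225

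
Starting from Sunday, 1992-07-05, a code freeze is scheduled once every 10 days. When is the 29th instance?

1993-04-11

The 29th occurrence is 28 intervals after the first: 28 × 10 = 280 days after 1992-07-05.
July has 31 days — 26 days to the end of July leaves 254.
August has 31 days (223 left).
September has 30 days (193 left).
October has 31 days (162 left).
November has 30 days (132 left).
December has 31 days (101 left).
January has 31 days (70 left).
February has 28 days (42 left).
March has 31 days (11 left).
11 days into April → 1993-04-11.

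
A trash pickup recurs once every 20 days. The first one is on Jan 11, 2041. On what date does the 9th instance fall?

The 9th occurrence is 8 intervals after the first: 8 × 20 = 160 days after Jan 11, 2041.
Jan has 31 days — 20 days to the end of Jan leaves 140.
Feb has 28 days (112 left).
Mar has 31 days (81 left).
Apr has 30 days (51 left).
May has 31 days (20 left).
20 days into Jun → Jun 20, 2041.

Jun 20, 2041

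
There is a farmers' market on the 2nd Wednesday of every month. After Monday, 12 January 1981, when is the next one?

January 1981 starts on a Thursday; its first Wednesday is the 7th, so the 2nd Wednesday is the 14th — 14 January 1981.
14 January 1981 is after 12 January 1981, so that is the next one.

14 January 1981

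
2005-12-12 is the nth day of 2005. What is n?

Days in months before December: 31 + 28 + 31 + 30 + 31 + 30 + 31 + 31 + 30 + 31 + 30 = 334.
Plus 12 days into December → day 346.

346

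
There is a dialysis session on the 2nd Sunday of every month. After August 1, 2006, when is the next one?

August 13, 2006

August 2006 starts on a Tuesday; its first Sunday is the 6th, so the 2nd Sunday is the 13th — August 13, 2006.
August 13, 2006 is after August 1, 2006, so that is the next one.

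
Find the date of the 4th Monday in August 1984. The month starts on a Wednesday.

1984-08-27

August 1984 begins on a Wednesday, so the first Monday is August 6 (5 days later).
The 4th Monday is 3 weeks later: 6 + 21 = 27.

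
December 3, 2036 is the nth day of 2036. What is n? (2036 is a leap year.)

Days in months before December: 31 + 29 + 31 + 30 + 31 + 30 + 31 + 31 + 30 + 31 + 30 = 335.
Plus 3 days into December → day 338.

338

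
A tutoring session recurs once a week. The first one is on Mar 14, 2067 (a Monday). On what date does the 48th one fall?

Feb 6, 2068

The 48th occurrence is 47 intervals after the first: 47 × 7 = 329 days after Mar 14, 2067.
Mar has 31 days — 17 days to the end of Mar leaves 312.
Apr has 30 days (282 left).
May has 31 days (251 left).
Jun has 30 days (221 left).
Jul has 31 days (190 left).
Aug has 31 days (159 left).
Sep has 30 days (129 left).
Oct has 31 days (98 left).
Nov has 30 days (68 left).
Dec has 31 days (37 left).
Jan has 31 days (6 left).
6 days into Feb → Feb 6, 2068.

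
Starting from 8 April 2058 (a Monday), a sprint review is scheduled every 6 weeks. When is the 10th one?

The 10th occurrence is 9 intervals after the first: 9 × 42 = 378 days after 8 April 2058.
April has 30 days — 22 days to the end of April leaves 356.
May has 31 days (325 left).
June has 30 days (295 left).
July has 31 days (264 left).
August has 31 days (233 left).
September has 30 days (203 left).
October has 31 days (172 left).
November has 30 days (142 left).
December has 31 days (111 left).
January has 31 days (80 left).
February has 28 days (52 left).
March has 31 days (21 left).
21 days into April → 21 April 2059.

21 April 2059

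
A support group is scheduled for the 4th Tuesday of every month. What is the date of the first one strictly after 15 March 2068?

27 March 2068

March 2068 starts on a Thursday; its first Tuesday is the 6th, so the 4th Tuesday is the 27th — 27 March 2068.
27 March 2068 is after 15 March 2068, so that is the next one.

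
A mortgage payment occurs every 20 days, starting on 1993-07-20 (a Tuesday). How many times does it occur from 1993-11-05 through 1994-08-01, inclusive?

Occurrences land 20·i days after 1993-07-20 for i = 0, 1, 2, …
1993-11-05 is 108 days after the start; 108 ÷ 20 = 5 remainder 8; since the remainder is 8, round up to i = 6. First occurrence in the window: #7 on 1993-11-17 (6×20 = 120 days in).
1994-08-01 is 377 days after the start; 377 ÷ 20 = 18 remainder 17. Last occurrence in the window: #19 on 1994-07-15.
Occurrences #7 through #19: 13 in total.

13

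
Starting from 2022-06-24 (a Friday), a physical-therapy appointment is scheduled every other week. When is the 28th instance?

2023-07-07

The 28th occurrence is 27 intervals after the first: 27 × 14 = 378 days after 2022-06-24.
June has 30 days — 6 days to the end of June leaves 372.
July has 31 days (341 left).
August has 31 days (310 left).
September has 30 days (280 left).
October has 31 days (249 left).
November has 30 days (219 left).
December has 31 days (188 left).
January has 31 days (157 left).
February has 28 days (129 left).
March has 31 days (98 left).
April has 30 days (68 left).
May has 31 days (37 left).
June has 30 days (7 left).
7 days into July → 2023-07-07.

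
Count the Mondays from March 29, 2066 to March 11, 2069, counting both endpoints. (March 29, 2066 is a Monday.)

March 29, 2066 is a Monday; the first Monday on or after it is March 29, 2066.
From March 29, 2066 to March 11, 2069: 277 + 365 + 366 + 70 = 1078 days (rest of 2066, 2067, 2068, to March 11, 2069 in 2069).
1078 ÷ 7 = 154 full weeks with remainder 0, so 154 more Mondays after the first → 155.

155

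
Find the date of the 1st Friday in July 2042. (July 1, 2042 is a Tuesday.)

July 4, 2042

July 2042 begins on a Tuesday, so the first Friday is July 4 (3 days later).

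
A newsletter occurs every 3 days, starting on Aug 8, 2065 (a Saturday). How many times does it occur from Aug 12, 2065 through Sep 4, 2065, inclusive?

8

Occurrences land 3·i days after Aug 8, 2065 for i = 0, 1, 2, …
Aug 12, 2065 is 4 days after the start; 4 ÷ 3 = 1 remainder 1; since the remainder is 1, round up to i = 2. First occurrence in the window: #3 on Aug 14, 2065 (2×3 = 6 days in).
Sep 4, 2065 is 27 days after the start; 27 ÷ 3 = 9 remainder 0. Last occurrence in the window: #10 on Sep 4, 2065.
Occurrences #3 through #10: 8 in total.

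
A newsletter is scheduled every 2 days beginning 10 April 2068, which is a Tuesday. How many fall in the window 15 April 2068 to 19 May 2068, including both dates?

17

Occurrences land 2·i days after 10 April 2068 for i = 0, 1, 2, …
15 April 2068 is 5 days after the start; 5 ÷ 2 = 2 remainder 1; since the remainder is 1, round up to i = 3. First occurrence in the window: #4 on 16 April 2068 (3×2 = 6 days in).
19 May 2068 is 39 days after the start; 39 ÷ 2 = 19 remainder 1. Last occurrence in the window: #20 on 18 May 2068.
Occurrences #4 through #20: 17 in total.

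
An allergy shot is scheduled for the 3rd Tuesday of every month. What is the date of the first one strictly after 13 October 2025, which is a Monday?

October 2025 starts on a Wednesday; its first Tuesday is the 7th, so the 3rd Tuesday is the 21st — 21 October 2025.
21 October 2025 is after 13 October 2025, so that is the next one.

21 October 2025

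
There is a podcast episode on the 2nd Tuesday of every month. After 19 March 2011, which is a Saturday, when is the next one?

March 2011 starts on a Tuesday; its first Tuesday is the 1st, so the 2nd Tuesday is the 8th — 8 March 2011.
That is not after 19 March 2011, so look at April 2011.
April 2011 starts on a Friday; its first Tuesday is the 5th, so the 2nd Tuesday is the 12th — 12 April 2011.

12 April 2011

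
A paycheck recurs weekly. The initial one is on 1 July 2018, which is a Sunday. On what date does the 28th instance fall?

The 28th occurrence is 27 intervals after the first: 27 × 7 = 189 days after 1 July 2018.
July has 31 days — 30 days to the end of July leaves 159.
August has 31 days (128 left).
September has 30 days (98 left).
October has 31 days (67 left).
November has 30 days (37 left).
December has 31 days (6 left).
6 days into January → 6 January 2019.

6 January 2019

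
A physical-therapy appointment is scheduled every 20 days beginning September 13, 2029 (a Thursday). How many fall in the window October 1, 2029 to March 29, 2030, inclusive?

9

Occurrences land 20·i days after September 13, 2029 for i = 0, 1, 2, …
October 1, 2029 is 18 days after the start; 18 ÷ 20 = 0 remainder 18; since the remainder is 18, round up to i = 1. First occurrence in the window: #2 on October 3, 2029 (1×20 = 20 days in).
March 29, 2030 is 197 days after the start; 197 ÷ 20 = 9 remainder 17. Last occurrence in the window: #10 on March 12, 2030.
Occurrences #2 through #10: 9 in total.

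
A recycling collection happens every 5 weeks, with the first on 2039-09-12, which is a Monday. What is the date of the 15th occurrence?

2041-01-14

The 15th occurrence is 14 intervals after the first: 14 × 35 = 490 days after 2039-09-12.
September has 30 days — 18 days to the end of September leaves 472.
From end of September to end of 2039 is 92 days (380 left).
2040 has 366 days (14 left).
14 days into January → 2041-01-14.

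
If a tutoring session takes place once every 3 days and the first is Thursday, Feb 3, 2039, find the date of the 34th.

The 34th occurrence is 33 intervals after the first: 33 × 3 = 99 days after Feb 3, 2039.
Feb has 28 days — 25 days to the end of Feb leaves 74.
Mar has 31 days (43 left).
Apr has 30 days (13 left).
13 days into May → May 13, 2039.

May 13, 2039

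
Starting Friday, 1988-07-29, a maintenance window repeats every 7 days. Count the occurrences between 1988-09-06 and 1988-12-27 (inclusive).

16

Occurrences land 7·i days after 1988-07-29 for i = 0, 1, 2, …
1988-09-06 is 39 days after the start; 39 ÷ 7 = 5 remainder 4; since the remainder is 4, round up to i = 6. First occurrence in the window: #7 on 1988-09-09 (6×7 = 42 days in).
1988-12-27 is 151 days after the start; 151 ÷ 7 = 21 remainder 4. Last occurrence in the window: #22 on 1988-12-23.
Occurrences #7 through #22: 16 in total.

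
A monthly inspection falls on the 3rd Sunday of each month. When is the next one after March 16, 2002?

March 17, 2002

March 2002 starts on a Friday; its first Sunday is the 3rd, so the 3rd Sunday is the 17th — March 17, 2002.
March 17, 2002 is after March 16, 2002, so that is the next one.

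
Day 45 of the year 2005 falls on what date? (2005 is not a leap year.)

2005-02-14

January has 31 days (45 − 31 = 14 remain).
14 into February → February 14.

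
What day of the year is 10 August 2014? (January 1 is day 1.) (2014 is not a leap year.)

222

Days in months before August: 31 + 28 + 31 + 30 + 31 + 30 + 31 = 212.
Plus 10 days into August → day 222.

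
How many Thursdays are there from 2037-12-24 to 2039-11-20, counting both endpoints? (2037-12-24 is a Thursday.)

2037-12-24 is a Thursday; the first Thursday on or after it is 2037-12-24.
From 2037-12-24 to 2039-11-20: 7 + 365 + 324 = 696 days (rest of 2037, 2038, to 2039-11-20 in 2039).
696 ÷ 7 = 99 full weeks with remainder 3, so 99 more Thursdays after the first → 100.

100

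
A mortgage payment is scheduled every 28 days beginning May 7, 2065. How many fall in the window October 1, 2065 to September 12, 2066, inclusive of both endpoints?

Occurrences land 28·i days after May 7, 2065 for i = 0, 1, 2, …
October 1, 2065 is 147 days after the start; 147 ÷ 28 = 5 remainder 7; since the remainder is 7, round up to i = 6. First occurrence in the window: #7 on October 22, 2065 (6×28 = 168 days in).
September 12, 2066 is 493 days after the start; 493 ÷ 28 = 17 remainder 17. Last occurrence in the window: #18 on August 26, 2066.
Occurrences #7 through #18: 12 in total.

12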